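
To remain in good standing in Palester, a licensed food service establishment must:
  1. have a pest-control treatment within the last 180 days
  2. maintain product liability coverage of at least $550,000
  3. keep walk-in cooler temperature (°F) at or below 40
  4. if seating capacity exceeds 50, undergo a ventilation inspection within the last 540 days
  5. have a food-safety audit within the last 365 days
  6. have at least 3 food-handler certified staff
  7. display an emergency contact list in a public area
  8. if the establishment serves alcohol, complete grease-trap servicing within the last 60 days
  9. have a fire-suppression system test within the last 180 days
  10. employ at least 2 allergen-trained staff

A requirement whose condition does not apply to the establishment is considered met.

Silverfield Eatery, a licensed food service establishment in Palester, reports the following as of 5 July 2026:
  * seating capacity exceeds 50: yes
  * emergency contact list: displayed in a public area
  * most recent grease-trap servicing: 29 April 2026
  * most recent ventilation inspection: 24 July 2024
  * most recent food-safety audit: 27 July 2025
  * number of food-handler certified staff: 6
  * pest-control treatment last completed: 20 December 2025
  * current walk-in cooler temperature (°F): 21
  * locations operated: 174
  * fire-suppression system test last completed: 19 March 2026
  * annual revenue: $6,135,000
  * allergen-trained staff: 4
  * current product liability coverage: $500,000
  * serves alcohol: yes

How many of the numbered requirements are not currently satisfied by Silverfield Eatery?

4

1. pest-control treatment 197 days ago vs limit 180 → not met
2. product liability coverage $500,000 < $550,000 → not met
3. walk-in cooler temperature (°F) 21 ≤ 40 → met
4. condition 'seating capacity exceeds 50' holds; ventilation inspection 711 days ago vs limit 540 → not met
5. food-safety audit 343 days ago vs limit 365 → met
6. food-handler certified staff 6 ≥ 3 → met
7. emergency contact list present → met
8. condition 'serves alcohol' holds; grease-trap servicing 67 days ago vs limit 60 → not met
9. fire-suppression system test 108 days ago vs limit 180 → met
10. allergen-trained staff 4 ≥ 2 → met
Not met: 4 of 10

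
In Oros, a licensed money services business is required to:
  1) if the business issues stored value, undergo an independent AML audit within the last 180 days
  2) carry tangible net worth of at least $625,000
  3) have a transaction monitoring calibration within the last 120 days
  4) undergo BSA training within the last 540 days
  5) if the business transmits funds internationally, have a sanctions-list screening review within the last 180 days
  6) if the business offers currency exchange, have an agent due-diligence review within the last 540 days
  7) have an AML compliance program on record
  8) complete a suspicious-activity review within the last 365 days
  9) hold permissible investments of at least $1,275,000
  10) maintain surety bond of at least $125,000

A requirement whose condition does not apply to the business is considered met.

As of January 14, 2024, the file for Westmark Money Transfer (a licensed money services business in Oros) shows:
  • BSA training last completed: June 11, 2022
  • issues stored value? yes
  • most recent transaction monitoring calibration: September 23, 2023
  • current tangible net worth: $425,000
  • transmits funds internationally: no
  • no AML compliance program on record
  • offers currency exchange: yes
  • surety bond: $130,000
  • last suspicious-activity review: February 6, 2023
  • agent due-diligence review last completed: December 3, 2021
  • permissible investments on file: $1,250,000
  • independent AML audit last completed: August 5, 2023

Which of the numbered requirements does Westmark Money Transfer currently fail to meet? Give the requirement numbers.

2, 4, 6, 7, 9

1. condition 'issues stored value' holds; independent AML audit 162 days ago vs limit 180 → met
2. tangible net worth $425,000 < $625,000 → not met
3. transaction monitoring calibration 113 days ago vs limit 120 → met
4. BSA training 582 days ago vs limit 540 → not met
5. condition 'transmits funds internationally' does not hold → requirement n/a → met
6. condition 'offers currency exchange' holds; agent due-diligence review 772 days ago vs limit 540 → not met
7. AML compliance program absent → not met
8. suspicious-activity review 342 days ago vs limit 365 → met
9. permissible investments $1,250,000 < $1,275,000 → not met
10. surety bond $130,000 ≥ $125,000 → met
Not met: 2, 4, 6, 7, 9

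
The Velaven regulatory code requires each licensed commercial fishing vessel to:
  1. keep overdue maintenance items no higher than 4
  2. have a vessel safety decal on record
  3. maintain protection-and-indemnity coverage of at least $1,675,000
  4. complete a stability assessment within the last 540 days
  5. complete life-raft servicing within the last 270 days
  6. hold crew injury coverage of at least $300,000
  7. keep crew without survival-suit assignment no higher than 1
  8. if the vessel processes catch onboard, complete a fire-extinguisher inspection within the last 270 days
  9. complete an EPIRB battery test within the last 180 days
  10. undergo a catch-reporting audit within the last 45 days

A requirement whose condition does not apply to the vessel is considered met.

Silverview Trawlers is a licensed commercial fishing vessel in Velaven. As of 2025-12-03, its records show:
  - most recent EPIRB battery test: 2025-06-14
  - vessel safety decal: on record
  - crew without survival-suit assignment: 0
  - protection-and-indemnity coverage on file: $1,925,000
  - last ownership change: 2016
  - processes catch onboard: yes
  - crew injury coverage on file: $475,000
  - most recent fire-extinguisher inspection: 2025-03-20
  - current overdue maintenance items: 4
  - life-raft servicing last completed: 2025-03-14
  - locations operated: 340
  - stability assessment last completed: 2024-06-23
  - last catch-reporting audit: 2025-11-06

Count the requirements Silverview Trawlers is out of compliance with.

0

1. overdue maintenance items 4 ≤ 4 → met
2. vessel safety decal present → met
3. protection-and-indemnity coverage $1,925,000 ≥ $1,675,000 → met
4. stability assessment 528 days ago vs limit 540 → met
5. life-raft servicing 264 days ago vs limit 270 → met
6. crew injury coverage $475,000 ≥ $300,000 → met
7. crew without survival-suit assignment 0 ≤ 1 → met
8. condition 'processes catch onboard' holds; fire-extinguisher inspection 258 days ago vs limit 270 → met
9. EPIRB battery test 172 days ago vs limit 180 → met
10. catch-reporting audit 27 days ago vs limit 45 → met
Not met: 0 of 10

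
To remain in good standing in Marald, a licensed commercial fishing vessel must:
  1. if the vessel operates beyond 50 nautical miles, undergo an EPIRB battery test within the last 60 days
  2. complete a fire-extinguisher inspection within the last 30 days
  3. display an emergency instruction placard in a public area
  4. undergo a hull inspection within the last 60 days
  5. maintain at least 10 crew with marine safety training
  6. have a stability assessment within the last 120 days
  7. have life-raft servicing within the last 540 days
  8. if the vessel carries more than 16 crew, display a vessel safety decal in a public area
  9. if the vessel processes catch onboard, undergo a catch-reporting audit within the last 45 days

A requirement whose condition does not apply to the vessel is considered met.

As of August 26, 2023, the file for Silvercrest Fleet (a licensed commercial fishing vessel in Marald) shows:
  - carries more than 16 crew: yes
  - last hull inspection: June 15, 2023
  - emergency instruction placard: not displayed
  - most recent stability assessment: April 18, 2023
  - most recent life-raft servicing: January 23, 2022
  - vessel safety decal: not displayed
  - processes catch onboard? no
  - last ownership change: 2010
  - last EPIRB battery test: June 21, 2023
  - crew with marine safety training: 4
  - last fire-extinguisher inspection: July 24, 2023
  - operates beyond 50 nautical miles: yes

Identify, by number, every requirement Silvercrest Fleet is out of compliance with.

1. condition 'operates beyond 50 nautical miles' holds; EPIRB battery test 66 days ago vs limit 60 → not met
2. fire-extinguisher inspection 33 days ago vs limit 30 → not met
3. emergency instruction placard absent → not met
4. hull inspection 72 days ago vs limit 60 → not met
5. crew with marine safety training 4 < 10 → not met
6. stability assessment 130 days ago vs limit 120 → not met
7. life-raft servicing 580 days ago vs limit 540 → not met
8. condition 'carries more than 16 crew' holds; vessel safety decal absent → not met
9. condition 'processes catch onboard' does not hold → requirement n/a → met
Not met: 1, 2, 3, 4, 5, 6, 7, 8

1, 2, 3, 4, 5, 6, 7, 8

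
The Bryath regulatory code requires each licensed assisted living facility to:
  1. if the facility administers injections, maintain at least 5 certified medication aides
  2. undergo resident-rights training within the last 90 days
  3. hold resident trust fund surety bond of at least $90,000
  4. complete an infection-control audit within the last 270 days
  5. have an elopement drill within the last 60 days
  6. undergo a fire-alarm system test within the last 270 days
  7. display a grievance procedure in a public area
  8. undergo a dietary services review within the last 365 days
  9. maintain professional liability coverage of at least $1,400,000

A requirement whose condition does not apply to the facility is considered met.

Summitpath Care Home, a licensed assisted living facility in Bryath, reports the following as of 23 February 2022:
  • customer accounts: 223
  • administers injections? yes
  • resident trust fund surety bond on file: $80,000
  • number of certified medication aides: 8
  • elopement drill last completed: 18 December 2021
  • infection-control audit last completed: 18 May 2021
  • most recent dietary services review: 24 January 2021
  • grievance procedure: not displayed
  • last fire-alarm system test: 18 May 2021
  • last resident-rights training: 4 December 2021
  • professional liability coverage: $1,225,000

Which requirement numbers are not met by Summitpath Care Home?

3, 4, 5, 6, 7, 8, 9

1. condition 'administers injections' holds; certified medication aides 8 ≥ 5 → met
2. resident-rights training 81 days ago vs limit 90 → met
3. resident trust fund surety bond $80,000 < $90,000 → not met
4. infection-control audit 281 days ago vs limit 270 → not met
5. elopement drill 67 days ago vs limit 60 → not met
6. fire-alarm system test 281 days ago vs limit 270 → not met
7. grievance procedure absent → not met
8. dietary services review 395 days ago vs limit 365 → not met
9. professional liability coverage $1,225,000 < $1,400,000 → not met
Not met: 3, 4, 5, 6, 7, 8, 9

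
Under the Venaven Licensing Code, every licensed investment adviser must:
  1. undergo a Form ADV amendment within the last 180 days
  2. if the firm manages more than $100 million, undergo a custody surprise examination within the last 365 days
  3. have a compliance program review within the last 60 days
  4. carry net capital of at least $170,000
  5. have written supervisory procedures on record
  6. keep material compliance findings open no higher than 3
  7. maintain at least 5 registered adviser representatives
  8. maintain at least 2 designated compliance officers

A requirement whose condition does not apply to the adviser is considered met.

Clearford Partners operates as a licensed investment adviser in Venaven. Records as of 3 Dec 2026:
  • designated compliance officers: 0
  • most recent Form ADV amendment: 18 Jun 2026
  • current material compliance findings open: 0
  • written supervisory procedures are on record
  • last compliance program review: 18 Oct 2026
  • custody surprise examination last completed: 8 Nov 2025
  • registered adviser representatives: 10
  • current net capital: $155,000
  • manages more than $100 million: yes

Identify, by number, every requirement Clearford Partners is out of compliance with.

2, 4, 8

1. Form ADV amendment 168 days ago vs limit 180 → met
2. condition 'manages more than $100 million' holds; custody surprise examination 390 days ago vs limit 365 → not met
3. compliance program review 46 days ago vs limit 60 → met
4. net capital $155,000 < $170,000 → not met
5. written supervisory procedures present → met
6. material compliance findings open 0 ≤ 3 → met
7. registered adviser representatives 10 ≥ 5 → met
8. designated compliance officers 0 < 2 → not met
Not met: 2, 4, 8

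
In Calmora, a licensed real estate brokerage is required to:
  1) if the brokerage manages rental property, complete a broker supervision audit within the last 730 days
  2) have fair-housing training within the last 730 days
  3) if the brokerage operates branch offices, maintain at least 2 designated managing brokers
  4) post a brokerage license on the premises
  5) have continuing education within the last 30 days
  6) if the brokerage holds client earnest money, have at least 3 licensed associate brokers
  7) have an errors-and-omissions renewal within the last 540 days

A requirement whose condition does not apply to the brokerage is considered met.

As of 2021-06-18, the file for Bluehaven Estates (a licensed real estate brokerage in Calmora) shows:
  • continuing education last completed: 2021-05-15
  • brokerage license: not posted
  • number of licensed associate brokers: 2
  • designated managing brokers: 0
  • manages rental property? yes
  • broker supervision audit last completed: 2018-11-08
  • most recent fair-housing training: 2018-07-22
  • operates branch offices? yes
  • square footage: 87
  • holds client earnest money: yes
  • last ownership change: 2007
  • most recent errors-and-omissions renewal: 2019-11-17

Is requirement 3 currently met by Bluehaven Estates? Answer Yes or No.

3. condition 'operates branch offices' holds; designated managing brokers 0 < 2 → not met

No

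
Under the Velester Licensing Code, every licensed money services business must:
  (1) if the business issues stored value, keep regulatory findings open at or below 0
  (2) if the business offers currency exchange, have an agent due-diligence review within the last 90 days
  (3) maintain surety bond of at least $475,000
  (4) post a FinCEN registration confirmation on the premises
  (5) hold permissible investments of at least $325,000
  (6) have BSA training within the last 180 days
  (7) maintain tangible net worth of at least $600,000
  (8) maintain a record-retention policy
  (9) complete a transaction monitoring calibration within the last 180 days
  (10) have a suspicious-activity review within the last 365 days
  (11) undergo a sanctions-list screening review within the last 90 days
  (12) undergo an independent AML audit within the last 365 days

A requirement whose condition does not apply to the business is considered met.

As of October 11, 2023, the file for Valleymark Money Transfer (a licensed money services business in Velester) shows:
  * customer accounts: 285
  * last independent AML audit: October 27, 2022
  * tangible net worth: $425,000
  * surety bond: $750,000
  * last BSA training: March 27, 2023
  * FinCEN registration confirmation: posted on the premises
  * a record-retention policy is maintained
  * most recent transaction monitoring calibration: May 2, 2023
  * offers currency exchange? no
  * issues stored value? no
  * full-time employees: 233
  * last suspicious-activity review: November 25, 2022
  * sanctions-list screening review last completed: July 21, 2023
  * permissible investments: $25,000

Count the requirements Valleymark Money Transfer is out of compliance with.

1. condition 'issues stored value' does not hold → requirement n/a → met
2. condition 'offers currency exchange' does not hold → requirement n/a → met
3. surety bond $750,000 ≥ $475,000 → met
4. FinCEN registration confirmation present → met
5. permissible investments $25,000 < $325,000 → not met
6. BSA training 198 days ago vs limit 180 → not met
7. tangible net worth $425,000 < $600,000 → not met
8. record-retention policy present → met
9. transaction monitoring calibration 162 days ago vs limit 180 → met
10. suspicious-activity review 320 days ago vs limit 365 → met
11. sanctions-list screening review 82 days ago vs limit 90 → met
12. independent AML audit 349 days ago vs limit 365 → met
Not met: 3 of 12

3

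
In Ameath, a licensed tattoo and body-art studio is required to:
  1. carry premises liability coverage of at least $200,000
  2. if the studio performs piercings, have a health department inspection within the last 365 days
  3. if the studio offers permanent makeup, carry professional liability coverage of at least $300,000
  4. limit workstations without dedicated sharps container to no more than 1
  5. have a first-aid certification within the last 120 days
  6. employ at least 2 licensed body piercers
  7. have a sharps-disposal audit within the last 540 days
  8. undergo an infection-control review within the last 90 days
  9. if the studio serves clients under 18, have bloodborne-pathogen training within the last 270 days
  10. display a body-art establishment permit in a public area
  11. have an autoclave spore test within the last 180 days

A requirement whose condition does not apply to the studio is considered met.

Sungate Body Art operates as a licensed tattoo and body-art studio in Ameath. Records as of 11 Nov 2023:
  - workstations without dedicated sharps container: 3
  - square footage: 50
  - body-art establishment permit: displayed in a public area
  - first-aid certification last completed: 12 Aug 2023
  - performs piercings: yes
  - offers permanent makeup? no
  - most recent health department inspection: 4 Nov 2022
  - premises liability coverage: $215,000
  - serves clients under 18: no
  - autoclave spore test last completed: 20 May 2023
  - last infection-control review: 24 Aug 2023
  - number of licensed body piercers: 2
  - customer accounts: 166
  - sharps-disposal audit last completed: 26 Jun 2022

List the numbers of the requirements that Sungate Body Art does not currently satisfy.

1. premises liability coverage $215,000 ≥ $200,000 → met
2. condition 'performs piercings' holds; health department inspection 372 days ago vs limit 365 → not met
3. condition 'offers permanent makeup' does not hold → requirement n/a → met
4. workstations without dedicated sharps container 3 > 1 → not met
5. first-aid certification 91 days ago vs limit 120 → met
6. licensed body piercers 2 ≥ 2 → met
7. sharps-disposal audit 503 days ago vs limit 540 → met
8. infection-control review 79 days ago vs limit 90 → met
9. condition 'serves clients under 18' does not hold → requirement n/a → met
10. body-art establishment permit present → met
11. autoclave spore test 175 days ago vs limit 180 → met
Not met: 2, 4

2, 4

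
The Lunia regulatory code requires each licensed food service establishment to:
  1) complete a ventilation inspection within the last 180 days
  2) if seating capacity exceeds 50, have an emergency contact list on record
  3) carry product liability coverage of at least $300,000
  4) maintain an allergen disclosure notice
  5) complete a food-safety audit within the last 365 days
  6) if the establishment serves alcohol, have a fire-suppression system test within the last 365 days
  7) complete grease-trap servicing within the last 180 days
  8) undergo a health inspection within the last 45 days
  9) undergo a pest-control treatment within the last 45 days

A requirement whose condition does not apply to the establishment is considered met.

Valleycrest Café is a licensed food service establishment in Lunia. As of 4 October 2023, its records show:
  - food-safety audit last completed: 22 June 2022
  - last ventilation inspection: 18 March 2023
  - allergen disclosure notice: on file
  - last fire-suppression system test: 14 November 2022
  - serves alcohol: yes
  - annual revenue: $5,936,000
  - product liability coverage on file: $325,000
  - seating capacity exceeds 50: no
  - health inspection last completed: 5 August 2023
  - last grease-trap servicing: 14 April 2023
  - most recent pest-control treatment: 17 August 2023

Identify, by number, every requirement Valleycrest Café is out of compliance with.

1. ventilation inspection 200 days ago vs limit 180 → not met
2. condition 'seating capacity exceeds 50' does not hold → requirement n/a → met
3. product liability coverage $325,000 ≥ $300,000 → met
4. allergen disclosure notice present → met
5. food-safety audit 469 days ago vs limit 365 → not met
6. condition 'serves alcohol' holds; fire-suppression system test 324 days ago vs limit 365 → met
7. grease-trap servicing 173 days ago vs limit 180 → met
8. health inspection 60 days ago vs limit 45 → not met
9. pest-control treatment 48 days ago vs limit 45 → not met
Not met: 1, 5, 8, 9

1, 5, 8, 9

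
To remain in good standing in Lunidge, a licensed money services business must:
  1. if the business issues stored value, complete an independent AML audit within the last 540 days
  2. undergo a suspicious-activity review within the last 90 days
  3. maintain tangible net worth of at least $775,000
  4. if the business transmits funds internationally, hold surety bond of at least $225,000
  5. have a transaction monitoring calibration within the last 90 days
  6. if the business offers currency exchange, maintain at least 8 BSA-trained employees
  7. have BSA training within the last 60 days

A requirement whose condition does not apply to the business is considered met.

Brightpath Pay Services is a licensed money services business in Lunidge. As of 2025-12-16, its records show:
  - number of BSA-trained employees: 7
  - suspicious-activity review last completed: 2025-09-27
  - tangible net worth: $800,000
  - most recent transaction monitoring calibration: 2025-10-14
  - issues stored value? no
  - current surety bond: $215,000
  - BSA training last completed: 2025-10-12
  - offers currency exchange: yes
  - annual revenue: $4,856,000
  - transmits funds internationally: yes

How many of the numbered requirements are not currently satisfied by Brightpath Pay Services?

1. condition 'issues stored value' does not hold → requirement n/a → met
2. suspicious-activity review 80 days ago vs limit 90 → met
3. tangible net worth $800,000 ≥ $775,000 → met
4. condition 'transmits funds internationally' holds; surety bond $215,000 < $225,000 → not met
5. transaction monitoring calibration 63 days ago vs limit 90 → met
6. condition 'offers currency exchange' holds; BSA-trained employees 7 < 8 → not met
7. BSA training 65 days ago vs limit 60 → not met
Not met: 3 of 7

3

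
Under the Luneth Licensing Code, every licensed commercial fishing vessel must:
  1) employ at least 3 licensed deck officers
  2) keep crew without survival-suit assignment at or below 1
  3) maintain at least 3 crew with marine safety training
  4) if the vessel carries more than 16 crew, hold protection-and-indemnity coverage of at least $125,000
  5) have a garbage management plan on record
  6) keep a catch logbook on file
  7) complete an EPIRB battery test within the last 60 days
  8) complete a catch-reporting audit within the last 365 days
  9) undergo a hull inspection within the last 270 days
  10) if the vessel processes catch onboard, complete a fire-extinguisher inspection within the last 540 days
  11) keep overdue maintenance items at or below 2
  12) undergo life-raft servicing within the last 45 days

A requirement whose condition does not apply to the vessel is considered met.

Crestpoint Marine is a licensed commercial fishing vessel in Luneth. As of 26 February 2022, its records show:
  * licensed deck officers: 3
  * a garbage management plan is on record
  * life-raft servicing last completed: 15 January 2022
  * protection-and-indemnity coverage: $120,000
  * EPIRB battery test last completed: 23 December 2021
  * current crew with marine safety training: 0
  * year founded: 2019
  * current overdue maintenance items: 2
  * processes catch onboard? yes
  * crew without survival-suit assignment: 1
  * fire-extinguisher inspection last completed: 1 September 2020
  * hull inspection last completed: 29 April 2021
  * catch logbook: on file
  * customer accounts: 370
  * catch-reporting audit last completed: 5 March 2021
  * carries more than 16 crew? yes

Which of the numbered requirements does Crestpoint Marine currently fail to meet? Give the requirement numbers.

3, 4, 7, 9, 10

1. licensed deck officers 3 ≥ 3 → met
2. crew without survival-suit assignment 1 ≤ 1 → met
3. crew with marine safety training 0 < 3 → not met
4. condition 'carries more than 16 crew' holds; protection-and-indemnity coverage $120,000 < $125,000 → not met
5. garbage management plan present → met
6. catch logbook present → met
7. EPIRB battery test 65 days ago vs limit 60 → not met
8. catch-reporting audit 358 days ago vs limit 365 → met
9. hull inspection 303 days ago vs limit 270 → not met
10. condition 'processes catch onboard' holds; fire-extinguisher inspection 543 days ago vs limit 540 → not met
11. overdue maintenance items 2 ≤ 2 → met
12. life-raft servicing 42 days ago vs limit 45 → met
Not met: 3, 4, 7, 9, 10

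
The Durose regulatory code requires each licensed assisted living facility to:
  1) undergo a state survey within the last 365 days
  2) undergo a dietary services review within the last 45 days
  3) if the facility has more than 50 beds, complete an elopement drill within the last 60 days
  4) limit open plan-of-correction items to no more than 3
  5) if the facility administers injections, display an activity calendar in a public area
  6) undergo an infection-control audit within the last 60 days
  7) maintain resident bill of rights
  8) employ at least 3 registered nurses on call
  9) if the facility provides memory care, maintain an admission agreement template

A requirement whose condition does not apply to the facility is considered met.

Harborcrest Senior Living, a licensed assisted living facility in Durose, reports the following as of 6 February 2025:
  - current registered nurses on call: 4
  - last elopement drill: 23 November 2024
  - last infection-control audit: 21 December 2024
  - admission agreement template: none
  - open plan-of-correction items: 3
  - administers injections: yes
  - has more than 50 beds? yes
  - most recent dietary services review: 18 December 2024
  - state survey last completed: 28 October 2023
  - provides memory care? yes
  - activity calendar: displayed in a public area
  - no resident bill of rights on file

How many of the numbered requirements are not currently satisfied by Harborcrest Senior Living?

1. state survey 467 days ago vs limit 365 → not met
2. dietary services review 50 days ago vs limit 45 → not met
3. condition 'has more than 50 beds' holds; elopement drill 75 days ago vs limit 60 → not met
4. open plan-of-correction items 3 ≤ 3 → met
5. condition 'administers injections' holds; activity calendar present → met
6. infection-control audit 47 days ago vs limit 60 → met
7. resident bill of rights absent → not met
8. registered nurses on call 4 ≥ 3 → met
9. condition 'provides memory care' holds; admission agreement template absent → not met
Not met: 5 of 9

5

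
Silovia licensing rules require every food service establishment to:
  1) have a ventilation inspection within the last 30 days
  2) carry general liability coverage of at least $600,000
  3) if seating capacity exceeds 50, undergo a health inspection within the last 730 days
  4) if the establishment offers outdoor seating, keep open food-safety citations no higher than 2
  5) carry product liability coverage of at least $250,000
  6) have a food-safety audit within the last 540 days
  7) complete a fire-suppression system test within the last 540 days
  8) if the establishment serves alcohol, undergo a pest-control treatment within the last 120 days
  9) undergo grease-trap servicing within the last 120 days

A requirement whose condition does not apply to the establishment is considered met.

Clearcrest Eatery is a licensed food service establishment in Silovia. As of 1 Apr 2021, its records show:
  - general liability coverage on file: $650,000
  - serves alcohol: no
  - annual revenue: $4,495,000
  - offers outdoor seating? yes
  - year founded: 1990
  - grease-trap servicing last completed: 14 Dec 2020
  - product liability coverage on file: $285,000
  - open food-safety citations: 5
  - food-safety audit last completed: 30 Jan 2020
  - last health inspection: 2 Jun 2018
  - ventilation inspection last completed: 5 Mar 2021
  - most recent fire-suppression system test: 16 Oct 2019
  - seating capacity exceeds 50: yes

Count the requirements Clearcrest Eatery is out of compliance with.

2

1. ventilation inspection 27 days ago vs limit 30 → met
2. general liability coverage $650,000 ≥ $600,000 → met
3. condition 'seating capacity exceeds 50' holds; health inspection 1034 days ago vs limit 730 → not met
4. condition 'offers outdoor seating' holds; open food-safety citations 5 > 2 → not met
5. product liability coverage $285,000 ≥ $250,000 → met
6. food-safety audit 427 days ago vs limit 540 → met
7. fire-suppression system test 533 days ago vs limit 540 → met
8. condition 'serves alcohol' does not hold → requirement n/a → met
9. grease-trap servicing 108 days ago vs limit 120 → met
Not met: 2 of 9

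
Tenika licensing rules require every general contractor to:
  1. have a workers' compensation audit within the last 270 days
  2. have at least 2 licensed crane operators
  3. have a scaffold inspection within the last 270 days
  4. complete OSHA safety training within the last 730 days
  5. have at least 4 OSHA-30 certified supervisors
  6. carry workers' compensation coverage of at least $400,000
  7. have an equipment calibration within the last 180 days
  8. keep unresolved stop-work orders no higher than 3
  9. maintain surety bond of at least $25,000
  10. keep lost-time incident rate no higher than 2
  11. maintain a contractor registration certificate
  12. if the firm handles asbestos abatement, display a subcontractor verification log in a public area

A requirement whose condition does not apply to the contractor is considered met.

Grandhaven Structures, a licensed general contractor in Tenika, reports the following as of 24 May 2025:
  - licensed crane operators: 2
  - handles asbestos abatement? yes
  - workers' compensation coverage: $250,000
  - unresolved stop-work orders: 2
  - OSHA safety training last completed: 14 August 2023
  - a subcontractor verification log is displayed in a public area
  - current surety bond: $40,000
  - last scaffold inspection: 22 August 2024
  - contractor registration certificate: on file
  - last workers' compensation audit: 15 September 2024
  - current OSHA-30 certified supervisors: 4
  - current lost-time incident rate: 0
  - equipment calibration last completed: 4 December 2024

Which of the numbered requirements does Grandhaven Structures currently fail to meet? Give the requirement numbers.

3, 6

1. workers' compensation audit 251 days ago vs limit 270 → met
2. licensed crane operators 2 ≥ 2 → met
3. scaffold inspection 275 days ago vs limit 270 → not met
4. OSHA safety training 649 days ago vs limit 730 → met
5. OSHA-30 certified supervisors 4 ≥ 4 → met
6. workers' compensation coverage $250,000 < $400,000 → not met
7. equipment calibration 171 days ago vs limit 180 → met
8. unresolved stop-work orders 2 ≤ 3 → met
9. surety bond $40,000 ≥ $25,000 → met
10. lost-time incident rate 0 ≤ 2 → met
11. contractor registration certificate present → met
12. condition 'handles asbestos abatement' holds; subcontractor verification log present → met
Not met: 3, 6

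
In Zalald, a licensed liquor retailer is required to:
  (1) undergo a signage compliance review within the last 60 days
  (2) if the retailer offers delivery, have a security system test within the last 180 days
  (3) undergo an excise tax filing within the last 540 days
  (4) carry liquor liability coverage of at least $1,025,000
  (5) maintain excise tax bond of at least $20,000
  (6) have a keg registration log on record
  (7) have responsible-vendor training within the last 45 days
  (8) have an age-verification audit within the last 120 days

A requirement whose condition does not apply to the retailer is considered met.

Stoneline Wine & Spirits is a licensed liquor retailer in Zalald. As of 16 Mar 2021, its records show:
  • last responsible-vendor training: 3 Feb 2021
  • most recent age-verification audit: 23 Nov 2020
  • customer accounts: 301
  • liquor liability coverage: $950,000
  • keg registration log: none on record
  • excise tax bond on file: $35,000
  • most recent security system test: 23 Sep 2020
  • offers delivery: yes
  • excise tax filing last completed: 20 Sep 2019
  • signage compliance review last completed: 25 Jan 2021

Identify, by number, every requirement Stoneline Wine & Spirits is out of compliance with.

1. signage compliance review 50 days ago vs limit 60 → met
2. condition 'offers delivery' holds; security system test 174 days ago vs limit 180 → met
3. excise tax filing 543 days ago vs limit 540 → not met
4. liquor liability coverage $950,000 < $1,025,000 → not met
5. excise tax bond $35,000 ≥ $20,000 → met
6. keg registration log absent → not met
7. responsible-vendor training 41 days ago vs limit 45 → met
8. age-verification audit 113 days ago vs limit 120 → met
Not met: 3, 4, 6

3, 4, 6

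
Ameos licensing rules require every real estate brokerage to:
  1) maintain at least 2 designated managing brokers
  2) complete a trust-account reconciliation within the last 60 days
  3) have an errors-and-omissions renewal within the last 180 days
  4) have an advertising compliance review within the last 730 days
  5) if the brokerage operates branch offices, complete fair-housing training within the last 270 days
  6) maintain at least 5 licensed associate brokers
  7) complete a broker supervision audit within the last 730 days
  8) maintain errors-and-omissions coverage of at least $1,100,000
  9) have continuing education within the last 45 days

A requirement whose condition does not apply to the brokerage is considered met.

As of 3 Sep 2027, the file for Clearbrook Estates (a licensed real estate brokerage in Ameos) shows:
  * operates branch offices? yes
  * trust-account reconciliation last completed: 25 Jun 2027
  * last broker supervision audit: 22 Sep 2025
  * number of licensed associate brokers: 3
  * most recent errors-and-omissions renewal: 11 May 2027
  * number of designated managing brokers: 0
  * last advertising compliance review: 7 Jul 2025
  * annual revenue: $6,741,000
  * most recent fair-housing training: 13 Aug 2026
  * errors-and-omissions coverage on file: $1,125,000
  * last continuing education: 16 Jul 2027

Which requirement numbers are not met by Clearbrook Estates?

1, 2, 4, 5, 6, 9

1. designated managing brokers 0 < 2 → not met
2. trust-account reconciliation 70 days ago vs limit 60 → not met
3. errors-and-omissions renewal 115 days ago vs limit 180 → met
4. advertising compliance review 788 days ago vs limit 730 → not met
5. condition 'operates branch offices' holds; fair-housing training 386 days ago vs limit 270 → not met
6. licensed associate brokers 3 < 5 → not met
7. broker supervision audit 711 days ago vs limit 730 → met
8. errors-and-omissions coverage $1,125,000 ≥ $1,100,000 → met
9. continuing education 49 days ago vs limit 45 → not met
Not met: 1, 2, 4, 5, 6, 9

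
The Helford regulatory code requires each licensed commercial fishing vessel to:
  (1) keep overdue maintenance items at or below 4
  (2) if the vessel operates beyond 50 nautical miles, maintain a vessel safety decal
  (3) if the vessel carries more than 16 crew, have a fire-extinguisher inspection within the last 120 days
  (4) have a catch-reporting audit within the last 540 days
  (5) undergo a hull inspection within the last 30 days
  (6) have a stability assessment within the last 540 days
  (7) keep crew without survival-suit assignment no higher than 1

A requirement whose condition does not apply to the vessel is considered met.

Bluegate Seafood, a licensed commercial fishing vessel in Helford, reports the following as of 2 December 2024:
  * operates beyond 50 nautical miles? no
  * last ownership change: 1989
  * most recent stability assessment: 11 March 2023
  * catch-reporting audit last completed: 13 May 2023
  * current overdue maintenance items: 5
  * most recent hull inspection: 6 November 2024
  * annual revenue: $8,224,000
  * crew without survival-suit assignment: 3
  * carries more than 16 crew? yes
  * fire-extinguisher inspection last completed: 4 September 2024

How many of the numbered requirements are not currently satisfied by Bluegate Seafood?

1. overdue maintenance items 5 > 4 → not met
2. condition 'operates beyond 50 nautical miles' does not hold → requirement n/a → met
3. condition 'carries more than 16 crew' holds; fire-extinguisher inspection 89 days ago vs limit 120 → met
4. catch-reporting audit 569 days ago vs limit 540 → not met
5. hull inspection 26 days ago vs limit 30 → met
6. stability assessment 632 days ago vs limit 540 → not met
7. crew without survival-suit assignment 3 > 1 → not met
Not met: 4 of 7

4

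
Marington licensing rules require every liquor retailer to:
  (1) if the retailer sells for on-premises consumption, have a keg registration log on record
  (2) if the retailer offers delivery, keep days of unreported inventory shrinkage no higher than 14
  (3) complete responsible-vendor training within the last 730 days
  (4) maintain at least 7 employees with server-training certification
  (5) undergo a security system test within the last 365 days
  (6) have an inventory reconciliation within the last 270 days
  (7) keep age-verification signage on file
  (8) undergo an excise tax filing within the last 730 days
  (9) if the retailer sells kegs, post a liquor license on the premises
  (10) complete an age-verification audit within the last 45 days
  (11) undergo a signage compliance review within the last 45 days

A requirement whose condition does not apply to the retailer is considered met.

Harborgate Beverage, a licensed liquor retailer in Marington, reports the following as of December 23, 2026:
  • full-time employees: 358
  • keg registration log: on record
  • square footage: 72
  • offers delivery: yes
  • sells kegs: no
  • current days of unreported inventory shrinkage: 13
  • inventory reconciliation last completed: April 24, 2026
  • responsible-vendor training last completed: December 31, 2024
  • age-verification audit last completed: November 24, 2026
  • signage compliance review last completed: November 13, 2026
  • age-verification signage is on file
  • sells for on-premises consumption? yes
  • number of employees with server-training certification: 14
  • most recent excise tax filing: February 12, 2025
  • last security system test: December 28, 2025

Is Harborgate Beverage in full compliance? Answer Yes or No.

1. condition 'sells for on-premises consumption' holds; keg registration log present → met
2. condition 'offers delivery' holds; days of unreported inventory shrinkage 13 ≤ 14 → met
3. responsible-vendor training 722 days ago vs limit 730 → met
4. employees with server-training certification 14 ≥ 7 → met
5. security system test 360 days ago vs limit 365 → met
6. inventory reconciliation 243 days ago vs limit 270 → met
7. age-verification signage present → met
8. excise tax filing 679 days ago vs limit 730 → met
9. condition 'sells kegs' does not hold → requirement n/a → met
10. age-verification audit 29 days ago vs limit 45 → met
11. signage compliance review 40 days ago vs limit 45 → met
All met.

Yes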